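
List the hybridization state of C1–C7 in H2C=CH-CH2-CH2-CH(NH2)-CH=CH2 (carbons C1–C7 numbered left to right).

C1: 3 σ bonds, plus one π bond; 3 regions of electron density → sp2.
C2 — 3 σ bonds, plus one π bond. Steric number 3, so sp2.
C3: 4 σ bonds — 4 electron domains, sp3.
C4 has 4 σ bonds: steric number 4 → sp3.
C5: 4 σ bonds; 4 regions of electron density → sp3.
C6 carries 3 σ bonds, plus one π bond, giving a steric number of 3, so it is sp2.
C7 — 3 σ bonds, plus one π bond. Steric number 3, so sp2.

C1 sp2, C2 sp2, C3 sp3, C4 sp3, C5 sp3, C6 sp2, C7 sp2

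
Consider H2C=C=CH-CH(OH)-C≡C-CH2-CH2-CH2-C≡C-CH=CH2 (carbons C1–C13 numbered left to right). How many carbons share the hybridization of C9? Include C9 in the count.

4

C9 is sp3 (only σ bonds).
C1: sp2
C2: sp
C3: sp2
C4: sp3 ✓
C5: sp
C6: sp
C7: sp3 ✓
C8: sp3 ✓
C9: sp3 ✓
C10: sp
C11: sp
C12: sp2
C13: sp2
4 carbons are sp3.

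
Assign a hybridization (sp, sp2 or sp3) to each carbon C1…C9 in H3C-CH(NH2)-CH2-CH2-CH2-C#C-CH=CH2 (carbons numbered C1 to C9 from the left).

C1 has 4 σ bonds: steric number 4 → sp3.
C2 carries 4 σ bonds, giving a steric number of 4, so it is sp3.
C3: 4 σ bonds — 4 electron domains, sp3.
C4: 4 σ bonds — 4 electron domains, sp3.
C5 carries 4 σ bonds, giving a steric number of 4, so it is sp3.
C6 carries 2 σ bonds, plus two π bonds, giving a steric number of 2, so it is sp.
C7 carries 2 σ bonds, plus two π bonds, giving a steric number of 2, so it is sp.
C8 is sp2: 3 σ bonds, plus one π bond, 3 electron-density regions.
C9 has 3 σ bonds, plus one π bond: steric number 3 → sp2.

C1 sp3, C2 sp3, C3 sp3, C4 sp3, C5 sp3, C6 sp, C7 sp, C8 sp2, C9 sp2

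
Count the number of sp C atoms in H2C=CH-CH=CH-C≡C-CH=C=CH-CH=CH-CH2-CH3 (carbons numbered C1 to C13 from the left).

C1: sp2
C2: sp2
C3: sp2
C4: sp2
C5: sp ✓
C6: sp ✓
C7: sp2
C8: sp ✓
C9: sp2
C10: sp2
C11: sp2
C12: sp3
C13: sp3
C5, C6, C8 → 3 sp carbons.

3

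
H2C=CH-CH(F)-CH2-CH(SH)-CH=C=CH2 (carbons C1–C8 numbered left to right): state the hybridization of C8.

C8: 3 σ bonds, plus one π bond; 3 regions of electron density → sp2.

sp^2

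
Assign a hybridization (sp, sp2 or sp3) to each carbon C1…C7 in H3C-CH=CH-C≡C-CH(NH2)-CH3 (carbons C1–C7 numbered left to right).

C1 sp3, C2 sp2, C3 sp2, C4 sp, C5 sp, C6 sp3, C7 sp3

C1 has 4 σ bonds: steric number 4 → sp3.
C2 has 3 σ bonds, plus one π bond: steric number 3 → sp2.
C3 — 3 σ bonds, plus one π bond. Steric number 3, so sp2.
C4: 2 σ bonds, plus two π bonds — 2 electron domains, sp.
C5: 2 σ bonds, plus two π bonds; 2 regions of electron density → sp.
C6 has 4 σ bonds: steric number 4 → sp3.
C7: 4 σ bonds — 4 electron domains, sp3.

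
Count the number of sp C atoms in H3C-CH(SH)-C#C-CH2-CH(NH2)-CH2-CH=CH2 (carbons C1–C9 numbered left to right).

C1: sp3
C2: sp3
C3: sp ✓
C4: sp ✓
C5: sp3
C6: sp3
C7: sp3
C8: sp2
C9: sp2
C3, C4 → 2 sp carbons.

2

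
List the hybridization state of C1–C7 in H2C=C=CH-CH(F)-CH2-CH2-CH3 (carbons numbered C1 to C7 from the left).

C1 sp2, C2 sp, C3 sp2, C4 sp3, C5 sp3, C6 sp3, C7 sp3

C1 has 3 σ bonds, plus one π bond: steric number 3 → sp2.
C2 is sp: 2 σ bonds, plus two π bonds, 2 electron-density regions.
C3 carries 3 σ bonds, plus one π bond, giving a steric number of 3, so it is sp2.
C4 (4 σ bonds) has steric number 4: sp3.
C5 has 4 σ bonds: steric number 4 → sp3.
C6 (4 σ bonds) has steric number 4: sp3.
C7 is sp3: 4 σ bonds, 4 electron-density regions.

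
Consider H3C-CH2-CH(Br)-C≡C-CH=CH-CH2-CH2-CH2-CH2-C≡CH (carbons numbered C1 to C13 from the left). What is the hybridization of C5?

C5 — 2 σ bonds, plus two π bonds. Steric number 2, so sp.

sp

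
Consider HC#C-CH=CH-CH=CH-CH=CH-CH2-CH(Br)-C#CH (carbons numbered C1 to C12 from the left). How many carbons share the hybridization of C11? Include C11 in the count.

4

C11 is sp (two π bonds).
C1: sp ✓
C2: sp ✓
C3: sp2
C4: sp2
C5: sp2
C6: sp2
C7: sp2
C8: sp2
C9: sp3
C10: sp3
C11: sp ✓
C12: sp ✓
4 carbons are sp.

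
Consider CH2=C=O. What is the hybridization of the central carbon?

sp

The central carbon carries 2 σ bonds, plus two π bonds, giving a steric number of 2, so it is sp.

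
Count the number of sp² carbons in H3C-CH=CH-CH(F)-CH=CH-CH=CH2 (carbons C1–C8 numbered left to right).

6

C1: sp3
C2: sp2 ✓
C3: sp2 ✓
C4: sp3
C5: sp2 ✓
C6: sp2 ✓
C7: sp2 ✓
C8: sp2 ✓
C2, C3, C5, C6, C7, C8 → 6 sp2 carbons.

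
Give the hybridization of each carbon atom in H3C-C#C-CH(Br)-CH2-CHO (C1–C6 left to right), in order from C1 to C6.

C1 carries 4 σ bonds, giving a steric number of 4, so it is sp3.
C2 (2 σ bonds, plus two π bonds) has steric number 2: sp.
C3 — 2 σ bonds, plus two π bonds. Steric number 2, so sp.
C4: 4 σ bonds; 4 regions of electron density → sp3.
C5 is sp3: 4 σ bonds, 4 electron-density regions.
C6 is sp2: 3 σ bonds, plus one π bond, 3 electron-density regions.

C1 sp3, C2 sp, C3 sp, C4 sp3, C5 sp3, C6 sp2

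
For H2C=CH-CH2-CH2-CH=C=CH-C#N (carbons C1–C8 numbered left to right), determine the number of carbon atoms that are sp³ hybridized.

C1: sp2
C2: sp2
C3: sp3 ✓
C4: sp3 ✓
C5: sp2
C6: sp
C7: sp2
C8: sp
C3, C4 → 2 sp3 carbons.

2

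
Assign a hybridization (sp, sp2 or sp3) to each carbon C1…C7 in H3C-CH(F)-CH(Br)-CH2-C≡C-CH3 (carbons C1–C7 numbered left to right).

C1 carries 4 σ bonds, giving a steric number of 4, so it is sp3.
C2: 4 σ bonds — 4 electron domains, sp3.
C3 (4 σ bonds) has steric number 4: sp3.
C4: 4 σ bonds; 4 regions of electron density → sp3.
C5 is sp: 2 σ bonds, plus two π bonds, 2 electron-density regions.
C6 — 2 σ bonds, plus two π bonds. Steric number 2, so sp.
C7: 4 σ bonds — 4 electron domains, sp3.

C1 sp3, C2 sp3, C3 sp3, C4 sp3, C5 sp, C6 sp, C7 sp3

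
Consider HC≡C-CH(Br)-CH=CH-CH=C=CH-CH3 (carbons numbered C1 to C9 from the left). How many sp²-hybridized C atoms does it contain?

4

C1: sp
C2: sp
C3: sp3
C4: sp2 ✓
C5: sp2 ✓
C6: sp2 ✓
C7: sp
C8: sp2 ✓
C9: sp3
C4, C5, C6, C8 → 4 sp2 carbons.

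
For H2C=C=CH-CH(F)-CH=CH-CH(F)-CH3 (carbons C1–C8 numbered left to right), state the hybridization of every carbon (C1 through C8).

C1 sp2, C2 sp, C3 sp2, C4 sp3, C5 sp2, C6 sp2, C7 sp3, C8 sp3

C1 (3 σ bonds, plus one π bond) has steric number 3: sp2.
C2 has 2 σ bonds, plus two π bonds: steric number 2 → sp.
C3 carries 3 σ bonds, plus one π bond, giving a steric number of 3, so it is sp2.
C4 carries 4 σ bonds, giving a steric number of 4, so it is sp3.
C5 carries 3 σ bonds, plus one π bond, giving a steric number of 3, so it is sp2.
C6 has 3 σ bonds, plus one π bond: steric number 3 → sp2.
C7 carries 4 σ bonds, giving a steric number of 4, so it is sp3.
C8: 4 σ bonds; 4 regions of electron density → sp3.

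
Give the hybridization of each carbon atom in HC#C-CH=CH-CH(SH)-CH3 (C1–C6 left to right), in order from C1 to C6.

C1 is sp: 2 σ bonds, plus two π bonds, 2 electron-density regions.
C2: 2 σ bonds, plus two π bonds; 2 regions of electron density → sp.
C3 has 3 σ bonds, plus one π bond: steric number 3 → sp2.
C4: 3 σ bonds, plus one π bond; 3 regions of electron density → sp2.
C5: 4 σ bonds; 4 regions of electron density → sp3.
C6 — 4 σ bonds. Steric number 4, so sp3.

C1 sp, C2 sp, C3 sp2, C4 sp2, C5 sp3, C6 sp3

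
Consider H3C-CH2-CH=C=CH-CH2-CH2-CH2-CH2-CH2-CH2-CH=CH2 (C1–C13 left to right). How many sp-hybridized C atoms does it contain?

C1: sp3
C2: sp3
C3: sp2
C4: sp ✓
C5: sp2
C6: sp3
C7: sp3
C8: sp3
C9: sp3
C10: sp3
C11: sp3
C12: sp2
C13: sp2
C4 → 1 sp carbon.

1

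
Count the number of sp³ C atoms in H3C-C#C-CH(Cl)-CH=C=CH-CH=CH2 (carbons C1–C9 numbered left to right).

2

C1: sp3 ✓
C2: sp
C3: sp
C4: sp3 ✓
C5: sp2
C6: sp
C7: sp2
C8: sp2
C9: sp2
C1, C4 → 2 sp3 carbons.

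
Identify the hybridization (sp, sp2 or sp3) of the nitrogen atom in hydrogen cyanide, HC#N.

sp

The nitrogen atom is sp: 1 σ bond and 1 lone pair, plus two π bonds, 2 electron-density regions.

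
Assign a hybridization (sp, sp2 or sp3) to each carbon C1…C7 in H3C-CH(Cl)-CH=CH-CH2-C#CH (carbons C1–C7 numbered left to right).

C1 sp3, C2 sp3, C3 sp2, C4 sp2, C5 sp3, C6 sp, C7 sp

C1 is sp3: 4 σ bonds, 4 electron-density regions.
C2: 4 σ bonds — 4 electron domains, sp3.
C3 (3 σ bonds, plus one π bond) has steric number 3: sp2.
C4 (3 σ bonds, plus one π bond) has steric number 3: sp2.
C5 carries 4 σ bonds, giving a steric number of 4, so it is sp3.
C6 is sp: 2 σ bonds, plus two π bonds, 2 electron-density regions.
C7 (2 σ bonds, plus two π bonds) has steric number 2: sp.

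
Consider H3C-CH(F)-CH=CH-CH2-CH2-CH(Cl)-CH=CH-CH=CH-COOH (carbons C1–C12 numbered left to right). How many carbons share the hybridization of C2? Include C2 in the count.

5

C2 is sp3 (only σ bonds).
C1: sp3 ✓
C2: sp3 ✓
C3: sp2
C4: sp2
C5: sp3 ✓
C6: sp3 ✓
C7: sp3 ✓
C8: sp2
C9: sp2
C10: sp2
C11: sp2
C12: sp2
5 carbons are sp3.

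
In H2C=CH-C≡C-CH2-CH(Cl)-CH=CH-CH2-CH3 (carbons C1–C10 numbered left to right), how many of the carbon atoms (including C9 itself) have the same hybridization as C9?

4

C9 is sp3 (only σ bonds).
C1: sp2
C2: sp2
C3: sp
C4: sp
C5: sp3 ✓
C6: sp3 ✓
C7: sp2
C8: sp2
C9: sp3 ✓
C10: sp3 ✓
4 carbons are sp3.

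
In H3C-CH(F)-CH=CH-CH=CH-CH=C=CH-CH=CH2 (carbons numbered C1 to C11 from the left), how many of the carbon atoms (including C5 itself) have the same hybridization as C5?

C5 is sp2 (one π bond).
C1: sp3
C2: sp3
C3: sp2 ✓
C4: sp2 ✓
C5: sp2 ✓
C6: sp2 ✓
C7: sp2 ✓
C8: sp
C9: sp2 ✓
C10: sp2 ✓
C11: sp2 ✓
8 carbons are sp2.

8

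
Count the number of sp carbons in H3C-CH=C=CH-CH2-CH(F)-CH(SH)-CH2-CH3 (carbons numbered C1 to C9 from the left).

C1: sp3
C2: sp2
C3: sp ✓
C4: sp2
C5: sp3
C6: sp3
C7: sp3
C8: sp3
C9: sp3
C3 → 1 sp carbon.

1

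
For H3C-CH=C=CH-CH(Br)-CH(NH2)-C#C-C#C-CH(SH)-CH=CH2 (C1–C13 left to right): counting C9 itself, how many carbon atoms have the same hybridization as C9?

C9 is sp (two π bonds).
C1: sp3
C2: sp2
C3: sp ✓
C4: sp2
C5: sp3
C6: sp3
C7: sp ✓
C8: sp ✓
C9: sp ✓
C10: sp ✓
C11: sp3
C12: sp2
C13: sp2
5 carbons are sp.

5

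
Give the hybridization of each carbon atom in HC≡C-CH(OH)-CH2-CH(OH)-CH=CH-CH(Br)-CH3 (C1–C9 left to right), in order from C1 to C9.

C1 sp, C2 sp, C3 sp3, C4 sp3, C5 sp3, C6 sp2, C7 sp2, C8 sp3, C9 sp3

C1 carries 2 σ bonds, plus two π bonds, giving a steric number of 2, so it is sp.
C2 carries 2 σ bonds, plus two π bonds, giving a steric number of 2, so it is sp.
C3 (4 σ bonds) has steric number 4: sp3.
C4: 4 σ bonds — 4 electron domains, sp3.
C5 is sp3: 4 σ bonds, 4 electron-density regions.
C6 (3 σ bonds, plus one π bond) has steric number 3: sp2.
C7: 3 σ bonds, plus one π bond — 3 electron domains, sp2.
C8: 4 σ bonds — 4 electron domains, sp3.
C9: 4 σ bonds — 4 electron domains, sp3.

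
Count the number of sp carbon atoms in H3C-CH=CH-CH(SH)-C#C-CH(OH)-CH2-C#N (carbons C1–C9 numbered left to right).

3

C1: sp3
C2: sp2
C3: sp2
C4: sp3
C5: sp ✓
C6: sp ✓
C7: sp3
C8: sp3
C9: sp ✓
C5, C6, C9 → 3 sp carbons.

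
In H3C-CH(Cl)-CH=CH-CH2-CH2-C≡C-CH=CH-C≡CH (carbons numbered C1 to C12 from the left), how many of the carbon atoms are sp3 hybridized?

C1: sp3 ✓
C2: sp3 ✓
C3: sp2
C4: sp2
C5: sp3 ✓
C6: sp3 ✓
C7: sp
C8: sp
C9: sp2
C10: sp2
C11: sp
C12: sp
C1, C2, C5, C6 → 4 sp3 carbons.

4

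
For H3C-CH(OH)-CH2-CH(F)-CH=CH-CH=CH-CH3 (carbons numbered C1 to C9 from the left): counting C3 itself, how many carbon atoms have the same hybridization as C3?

C3 is sp3 (only σ bonds).
C1: sp3 ✓
C2: sp3 ✓
C3: sp3 ✓
C4: sp3 ✓
C5: sp2
C6: sp2
C7: sp2
C8: sp2
C9: sp3 ✓
5 carbons are sp3.

5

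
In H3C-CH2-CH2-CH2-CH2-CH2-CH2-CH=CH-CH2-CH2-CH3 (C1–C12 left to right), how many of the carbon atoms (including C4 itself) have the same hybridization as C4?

C4 is sp3 (only σ bonds).
C1: sp3 ✓
C2: sp3 ✓
C3: sp3 ✓
C4: sp3 ✓
C5: sp3 ✓
C6: sp3 ✓
C7: sp3 ✓
C8: sp2
C9: sp2
C10: sp3 ✓
C11: sp3 ✓
C12: sp3 ✓
10 carbons are sp3.

10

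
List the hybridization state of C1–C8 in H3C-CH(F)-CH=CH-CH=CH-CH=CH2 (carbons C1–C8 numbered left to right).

C1 (4 σ bonds) has steric number 4: sp3.
C2: 4 σ bonds — 4 electron domains, sp3.
C3 (3 σ bonds, plus one π bond) has steric number 3: sp2.
C4 has 3 σ bonds, plus one π bond: steric number 3 → sp2.
C5 — 3 σ bonds, plus one π bond. Steric number 3, so sp2.
C6 — 3 σ bonds, plus one π bond. Steric number 3, so sp2.
C7 (3 σ bonds, plus one π bond) has steric number 3: sp2.
C8: 3 σ bonds, plus one π bond; 3 regions of electron density → sp2.

C1 sp3, C2 sp3, C3 sp2, C4 sp2, C5 sp2, C6 sp2, C7 sp2, C8 sp2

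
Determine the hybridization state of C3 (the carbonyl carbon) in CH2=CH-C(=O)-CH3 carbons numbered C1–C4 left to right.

sp²

C3 (the carbonyl carbon) carries 3 σ bonds, plus one π bond, giving a steric number of 3, so it is sp2.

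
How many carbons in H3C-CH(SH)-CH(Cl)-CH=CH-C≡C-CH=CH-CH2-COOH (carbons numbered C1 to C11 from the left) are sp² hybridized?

5

C1: sp3
C2: sp3
C3: sp3
C4: sp2 ✓
C5: sp2 ✓
C6: sp
C7: sp
C8: sp2 ✓
C9: sp2 ✓
C10: sp3
C11: sp2 ✓
C4, C5, C8, C9, C11 → 5 sp2 carbons.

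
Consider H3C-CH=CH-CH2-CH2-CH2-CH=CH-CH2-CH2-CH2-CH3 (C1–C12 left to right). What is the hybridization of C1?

C1 is sp3: 4 σ bonds, 4 electron-density regions.

sp3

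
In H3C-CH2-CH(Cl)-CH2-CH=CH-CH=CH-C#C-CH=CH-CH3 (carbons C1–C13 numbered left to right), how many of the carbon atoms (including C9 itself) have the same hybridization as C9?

C9 is sp (two π bonds).
C1: sp3
C2: sp3
C3: sp3
C4: sp3
C5: sp2
C6: sp2
C7: sp2
C8: sp2
C9: sp ✓
C10: sp ✓
C11: sp2
C12: sp2
C13: sp3
2 carbons are sp.

2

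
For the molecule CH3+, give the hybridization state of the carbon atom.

sp2

Three σ bonds to H, empty p orbital → sp2, trigonal planar.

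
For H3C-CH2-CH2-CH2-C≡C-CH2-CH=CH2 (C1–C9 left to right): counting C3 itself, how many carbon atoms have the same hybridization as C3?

C3 is sp3 (only σ bonds).
C1: sp3 ✓
C2: sp3 ✓
C3: sp3 ✓
C4: sp3 ✓
C5: sp
C6: sp
C7: sp3 ✓
C8: sp2
C9: sp2
5 carbons are sp3.

5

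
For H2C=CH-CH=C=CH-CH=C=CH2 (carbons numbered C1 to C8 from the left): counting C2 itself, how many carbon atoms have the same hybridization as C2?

C2 is sp2 (one π bond).
C1: sp2 ✓
C2: sp2 ✓
C3: sp2 ✓
C4: sp
C5: sp2 ✓
C6: sp2 ✓
C7: sp
C8: sp2 ✓
6 carbons are sp2.

6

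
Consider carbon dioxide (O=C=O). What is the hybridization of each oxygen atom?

One σ bond + two lone pairs = steric number 3 → sp2.

sp²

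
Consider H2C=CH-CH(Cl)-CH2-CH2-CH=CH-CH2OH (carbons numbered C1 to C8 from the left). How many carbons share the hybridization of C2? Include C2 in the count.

C2 is sp2 (one π bond).
C1: sp2 ✓
C2: sp2 ✓
C3: sp3
C4: sp3
C5: sp3
C6: sp2 ✓
C7: sp2 ✓
C8: sp3
4 carbons are sp2.

4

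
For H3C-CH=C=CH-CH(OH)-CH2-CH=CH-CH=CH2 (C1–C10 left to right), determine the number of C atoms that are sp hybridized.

C1: sp3
C2: sp2
C3: sp ✓
C4: sp2
C5: sp3
C6: sp3
C7: sp2
C8: sp2
C9: sp2
C10: sp2
C3 → 1 sp carbon.

1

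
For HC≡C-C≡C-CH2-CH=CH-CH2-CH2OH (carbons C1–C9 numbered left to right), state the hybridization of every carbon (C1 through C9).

C1 sp, C2 sp, C3 sp, C4 sp, C5 sp3, C6 sp2, C7 sp2, C8 sp3, C9 sp3

C1: 2 σ bonds, plus two π bonds; 2 regions of electron density → sp.
C2 (2 σ bonds, plus two π bonds) has steric number 2: sp.
C3 is sp: 2 σ bonds, plus two π bonds, 2 electron-density regions.
C4 is sp: 2 σ bonds, plus two π bonds, 2 electron-density regions.
C5 has 4 σ bonds: steric number 4 → sp3.
C6 — 3 σ bonds, plus one π bond. Steric number 3, so sp2.
C7: 3 σ bonds, plus one π bond; 3 regions of electron density → sp2.
C8 carries 4 σ bonds, giving a steric number of 4, so it is sp3.
C9 is sp3: 4 σ bonds, 4 electron-density regions.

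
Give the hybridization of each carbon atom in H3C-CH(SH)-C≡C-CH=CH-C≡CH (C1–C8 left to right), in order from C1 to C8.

C1: 4 σ bonds; 4 regions of electron density → sp3.
C2 — 4 σ bonds. Steric number 4, so sp3.
C3: 2 σ bonds, plus two π bonds — 2 electron domains, sp.
C4 has 2 σ bonds, plus two π bonds: steric number 2 → sp.
C5 is sp2: 3 σ bonds, plus one π bond, 3 electron-density regions.
C6 has 3 σ bonds, plus one π bond: steric number 3 → sp2.
C7 has 2 σ bonds, plus two π bonds: steric number 2 → sp.
C8: 2 σ bonds, plus two π bonds; 2 regions of electron density → sp.

C1 sp3, C2 sp3, C3 sp, C4 sp, C5 sp2, C6 sp2, C7 sp, C8 sp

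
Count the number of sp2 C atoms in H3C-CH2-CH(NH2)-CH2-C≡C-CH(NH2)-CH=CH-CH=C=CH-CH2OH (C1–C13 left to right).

4

C1: sp3
C2: sp3
C3: sp3
C4: sp3
C5: sp
C6: sp
C7: sp3
C8: sp2 ✓
C9: sp2 ✓
C10: sp2 ✓
C11: sp
C12: sp2 ✓
C13: sp3
C8, C9, C10, C12 → 4 sp2 carbons.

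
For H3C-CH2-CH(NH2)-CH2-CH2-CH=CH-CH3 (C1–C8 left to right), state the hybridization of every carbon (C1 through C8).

C1 has 4 σ bonds: steric number 4 → sp3.
C2 carries 4 σ bonds, giving a steric number of 4, so it is sp3.
C3 (4 σ bonds) has steric number 4: sp3.
C4 carries 4 σ bonds, giving a steric number of 4, so it is sp3.
C5 is sp3: 4 σ bonds, 4 electron-density regions.
C6: 3 σ bonds, plus one π bond; 3 regions of electron density → sp2.
C7: 3 σ bonds, plus one π bond; 3 regions of electron density → sp2.
C8 carries 4 σ bonds, giving a steric number of 4, so it is sp3.

C1 sp3, C2 sp3, C3 sp3, C4 sp3, C5 sp3, C6 sp2, C7 sp2, C8 sp3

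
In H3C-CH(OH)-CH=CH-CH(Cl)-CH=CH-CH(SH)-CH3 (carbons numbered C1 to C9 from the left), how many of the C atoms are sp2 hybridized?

4

C1: sp3
C2: sp3
C3: sp2 ✓
C4: sp2 ✓
C5: sp3
C6: sp2 ✓
C7: sp2 ✓
C8: sp3
C9: sp3
C3, C4, C6, C7 → 4 sp2 carbons.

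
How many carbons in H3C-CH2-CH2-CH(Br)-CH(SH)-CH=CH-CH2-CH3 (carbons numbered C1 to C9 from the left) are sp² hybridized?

2

C1: sp3
C2: sp3
C3: sp3
C4: sp3
C5: sp3
C6: sp2 ✓
C7: sp2 ✓
C8: sp3
C9: sp3
C6, C7 → 2 sp2 carbons.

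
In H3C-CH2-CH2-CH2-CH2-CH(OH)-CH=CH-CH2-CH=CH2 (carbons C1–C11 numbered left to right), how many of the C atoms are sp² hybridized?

C1: sp3
C2: sp3
C3: sp3
C4: sp3
C5: sp3
C6: sp3
C7: sp2 ✓
C8: sp2 ✓
C9: sp3
C10: sp2 ✓
C11: sp2 ✓
C7, C8, C10, C11 → 4 sp2 carbons.

4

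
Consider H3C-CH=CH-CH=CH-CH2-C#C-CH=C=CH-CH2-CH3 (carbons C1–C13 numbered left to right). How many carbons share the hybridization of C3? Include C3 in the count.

6

C3 is sp2 (one π bond).
C1: sp3
C2: sp2 ✓
C3: sp2 ✓
C4: sp2 ✓
C5: sp2 ✓
C6: sp3
C7: sp
C8: sp
C9: sp2 ✓
C10: sp
C11: sp2 ✓
C12: sp3
C13: sp3
6 carbons are sp2.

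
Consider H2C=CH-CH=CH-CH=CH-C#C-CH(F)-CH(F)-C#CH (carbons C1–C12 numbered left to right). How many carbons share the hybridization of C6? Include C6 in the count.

C6 is sp2 (one π bond).
C1: sp2 ✓
C2: sp2 ✓
C3: sp2 ✓
C4: sp2 ✓
C5: sp2 ✓
C6: sp2 ✓
C7: sp
C8: sp
C9: sp3
C10: sp3
C11: sp
C12: sp
6 carbons are sp2.

6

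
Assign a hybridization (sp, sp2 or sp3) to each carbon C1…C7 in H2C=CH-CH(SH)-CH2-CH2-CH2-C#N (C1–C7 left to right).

C1 — 3 σ bonds, plus one π bond. Steric number 3, so sp2.
C2 carries 3 σ bonds, plus one π bond, giving a steric number of 3, so it is sp2.
C3 has 4 σ bonds: steric number 4 → sp3.
C4 has 4 σ bonds: steric number 4 → sp3.
C5 carries 4 σ bonds, giving a steric number of 4, so it is sp3.
C6 — 4 σ bonds. Steric number 4, so sp3.
C7 carries 2 σ bonds, plus two π bonds, giving a steric number of 2, so it is sp.

C1 sp2, C2 sp2, C3 sp3, C4 sp3, C5 sp3, C6 sp3, C7 sp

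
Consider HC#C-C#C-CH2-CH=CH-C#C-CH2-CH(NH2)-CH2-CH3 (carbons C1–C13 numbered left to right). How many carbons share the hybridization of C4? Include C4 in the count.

C4 is sp (two π bonds).
C1: sp ✓
C2: sp ✓
C3: sp ✓
C4: sp ✓
C5: sp3
C6: sp2
C7: sp2
C8: sp ✓
C9: sp ✓
C10: sp3
C11: sp3
C12: sp3
C13: sp3
6 carbons are sp.

6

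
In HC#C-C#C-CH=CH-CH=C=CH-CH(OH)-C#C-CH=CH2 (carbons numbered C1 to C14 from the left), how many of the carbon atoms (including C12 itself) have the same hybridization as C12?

7

C12 is sp (two π bonds).
C1: sp ✓
C2: sp ✓
C3: sp ✓
C4: sp ✓
C5: sp2
C6: sp2
C7: sp2
C8: sp ✓
C9: sp2
C10: sp3
C11: sp ✓
C12: sp ✓
C13: sp2
C14: sp2
7 carbons are sp.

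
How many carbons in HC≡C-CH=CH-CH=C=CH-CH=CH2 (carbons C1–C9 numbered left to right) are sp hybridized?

3

C1: sp ✓
C2: sp ✓
C3: sp2
C4: sp2
C5: sp2
C6: sp ✓
C7: sp2
C8: sp2
C9: sp2
C1, C2, C6 → 3 sp carbons.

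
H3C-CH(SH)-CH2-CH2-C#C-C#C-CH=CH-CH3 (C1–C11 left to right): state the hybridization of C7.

sp

C7 — 2 σ bonds, plus two π bonds. Steric number 2, so sp.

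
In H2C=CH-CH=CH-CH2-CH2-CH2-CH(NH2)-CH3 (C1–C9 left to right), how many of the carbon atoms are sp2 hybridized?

C1: sp2 ✓
C2: sp2 ✓
C3: sp2 ✓
C4: sp2 ✓
C5: sp3
C6: sp3
C7: sp3
C8: sp3
C9: sp3
C1, C2, C3, C4 → 4 sp2 carbons.

4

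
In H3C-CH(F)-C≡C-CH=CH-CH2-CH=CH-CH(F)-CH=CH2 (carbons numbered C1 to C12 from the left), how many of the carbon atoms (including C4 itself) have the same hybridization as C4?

2

C4 is sp (two π bonds).
C1: sp3
C2: sp3
C3: sp ✓
C4: sp ✓
C5: sp2
C6: sp2
C7: sp3
C8: sp2
C9: sp2
C10: sp3
C11: sp2
C12: sp2
2 carbons are sp.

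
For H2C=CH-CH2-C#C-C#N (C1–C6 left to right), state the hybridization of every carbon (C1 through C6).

C1 sp2, C2 sp2, C3 sp3, C4 sp, C5 sp, C6 sp

C1 has 3 σ bonds, plus one π bond: steric number 3 → sp2.
C2: 3 σ bonds, plus one π bond — 3 electron domains, sp2.
C3 carries 4 σ bonds, giving a steric number of 4, so it is sp3.
C4 (2 σ bonds, plus two π bonds) has steric number 2: sp.
C5 carries 2 σ bonds, plus two π bonds, giving a steric number of 2, so it is sp.
C6 is sp: 2 σ bonds, plus two π bonds, 2 electron-density regions.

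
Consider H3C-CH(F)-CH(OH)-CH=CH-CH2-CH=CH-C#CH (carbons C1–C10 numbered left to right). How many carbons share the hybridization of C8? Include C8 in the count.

C8 is sp2 (one π bond).
C1: sp3
C2: sp3
C3: sp3
C4: sp2 ✓
C5: sp2 ✓
C6: sp3
C7: sp2 ✓
C8: sp2 ✓
C9: sp
C10: sp
4 carbons are sp2.

4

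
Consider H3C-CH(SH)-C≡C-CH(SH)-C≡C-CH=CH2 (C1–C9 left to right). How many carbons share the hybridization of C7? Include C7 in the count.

C7 is sp (two π bonds).
C1: sp3
C2: sp3
C3: sp ✓
C4: sp ✓
C5: sp3
C6: sp ✓
C7: sp ✓
C8: sp2
C9: sp2
4 carbons are sp.

4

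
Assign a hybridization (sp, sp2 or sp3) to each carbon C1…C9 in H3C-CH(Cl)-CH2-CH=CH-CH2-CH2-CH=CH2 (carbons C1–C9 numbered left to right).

C1 sp3, C2 sp3, C3 sp3, C4 sp2, C5 sp2, C6 sp3, C7 sp3, C8 sp2, C9 sp2

C1 — 4 σ bonds. Steric number 4, so sp3.
C2: 4 σ bonds — 4 electron domains, sp3.
C3 carries 4 σ bonds, giving a steric number of 4, so it is sp3.
C4 has 3 σ bonds, plus one π bond: steric number 3 → sp2.
C5 (3 σ bonds, plus one π bond) has steric number 3: sp2.
C6 (4 σ bonds) has steric number 4: sp3.
C7 has 4 σ bonds: steric number 4 → sp3.
C8: 3 σ bonds, plus one π bond — 3 electron domains, sp2.
C9: 3 σ bonds, plus one π bond — 3 electron domains, sp2.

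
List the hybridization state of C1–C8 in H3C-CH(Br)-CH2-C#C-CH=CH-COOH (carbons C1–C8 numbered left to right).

C1 is sp3: 4 σ bonds, 4 electron-density regions.
C2 has 4 σ bonds: steric number 4 → sp3.
C3 carries 4 σ bonds, giving a steric number of 4, so it is sp3.
C4 (2 σ bonds, plus two π bonds) has steric number 2: sp.
C5 is sp: 2 σ bonds, plus two π bonds, 2 electron-density regions.
C6 is sp2: 3 σ bonds, plus one π bond, 3 electron-density regions.
C7 — 3 σ bonds, plus one π bond. Steric number 3, so sp2.
C8 is sp2: 3 σ bonds, plus one π bond, 3 electron-density regions.

C1 sp3, C2 sp3, C3 sp3, C4 sp, C5 sp, C6 sp2, C7 sp2, C8 sp2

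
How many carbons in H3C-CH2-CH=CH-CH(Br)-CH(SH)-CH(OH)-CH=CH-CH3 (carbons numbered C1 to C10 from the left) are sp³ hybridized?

6

C1: sp3 ✓
C2: sp3 ✓
C3: sp2
C4: sp2
C5: sp3 ✓
C6: sp3 ✓
C7: sp3 ✓
C8: sp2
C9: sp2
C10: sp3 ✓
C1, C2, C5, C6, C7, C10 → 6 sp3 carbons.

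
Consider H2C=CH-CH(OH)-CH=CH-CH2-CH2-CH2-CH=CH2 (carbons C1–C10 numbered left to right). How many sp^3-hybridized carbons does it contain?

4

C1: sp2
C2: sp2
C3: sp3 ✓
C4: sp2
C5: sp2
C6: sp3 ✓
C7: sp3 ✓
C8: sp3 ✓
C9: sp2
C10: sp2
C3, C6, C7, C8 → 4 sp3 carbons.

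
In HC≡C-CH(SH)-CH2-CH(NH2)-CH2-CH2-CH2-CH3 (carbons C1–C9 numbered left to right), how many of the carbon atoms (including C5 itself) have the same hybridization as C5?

C5 is sp3 (only σ bonds).
C1: sp
C2: sp
C3: sp3 ✓
C4: sp3 ✓
C5: sp3 ✓
C6: sp3 ✓
C7: sp3 ✓
C8: sp3 ✓
C9: sp3 ✓
7 carbons are sp3.

7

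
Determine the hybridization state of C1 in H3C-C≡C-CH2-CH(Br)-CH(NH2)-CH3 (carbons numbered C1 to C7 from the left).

sp³

C1: 4 σ bonds — 4 electron domains, sp3.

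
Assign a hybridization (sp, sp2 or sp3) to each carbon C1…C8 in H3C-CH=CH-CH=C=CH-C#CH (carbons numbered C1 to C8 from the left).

C1 sp3, C2 sp2, C3 sp2, C4 sp2, C5 sp, C6 sp2, C7 sp, C8 sp

C1 has 4 σ bonds: steric number 4 → sp3.
C2 carries 3 σ bonds, plus one π bond, giving a steric number of 3, so it is sp2.
C3 is sp2: 3 σ bonds, plus one π bond, 3 electron-density regions.
C4 has 3 σ bonds, plus one π bond: steric number 3 → sp2.
C5: 2 σ bonds, plus two π bonds; 2 regions of electron density → sp.
C6: 3 σ bonds, plus one π bond; 3 regions of electron density → sp2.
C7 is sp: 2 σ bonds, plus two π bonds, 2 electron-density regions.
C8 is sp: 2 σ bonds, plus two π bonds, 2 electron-density regions.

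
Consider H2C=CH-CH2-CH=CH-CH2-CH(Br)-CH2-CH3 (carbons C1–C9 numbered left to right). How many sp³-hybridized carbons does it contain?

5

C1: sp2
C2: sp2
C3: sp3 ✓
C4: sp2
C5: sp2
C6: sp3 ✓
C7: sp3 ✓
C8: sp3 ✓
C9: sp3 ✓
C3, C6, C7, C8, C9 → 5 sp3 carbons.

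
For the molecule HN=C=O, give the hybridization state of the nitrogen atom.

The nitrogen atom: 2 σ bonds and 1 lone pair, plus one π bond — 3 electron domains, sp2.

sp²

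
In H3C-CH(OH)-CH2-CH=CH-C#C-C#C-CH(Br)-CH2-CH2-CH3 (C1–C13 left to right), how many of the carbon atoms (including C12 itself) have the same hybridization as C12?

7

C12 is sp3 (only σ bonds).
C1: sp3 ✓
C2: sp3 ✓
C3: sp3 ✓
C4: sp2
C5: sp2
C6: sp
C7: sp
C8: sp
C9: sp
C10: sp3 ✓
C11: sp3 ✓
C12: sp3 ✓
C13: sp3 ✓
7 carbons are sp3.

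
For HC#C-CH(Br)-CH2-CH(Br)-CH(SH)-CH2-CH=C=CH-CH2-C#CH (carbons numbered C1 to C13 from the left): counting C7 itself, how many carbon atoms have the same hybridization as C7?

C7 is sp3 (only σ bonds).
C1: sp
C2: sp
C3: sp3 ✓
C4: sp3 ✓
C5: sp3 ✓
C6: sp3 ✓
C7: sp3 ✓
C8: sp2
C9: sp
C10: sp2
C11: sp3 ✓
C12: sp
C13: sp
6 carbons are sp3.

6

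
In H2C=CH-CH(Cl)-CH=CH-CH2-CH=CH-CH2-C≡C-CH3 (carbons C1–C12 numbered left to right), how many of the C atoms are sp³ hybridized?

4

C1: sp2
C2: sp2
C3: sp3 ✓
C4: sp2
C5: sp2
C6: sp3 ✓
C7: sp2
C8: sp2
C9: sp3 ✓
C10: sp
C11: sp
C12: sp3 ✓
C3, C6, C9, C12 → 4 sp3 carbons.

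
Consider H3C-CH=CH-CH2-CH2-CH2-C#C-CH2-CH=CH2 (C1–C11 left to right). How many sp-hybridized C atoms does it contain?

C1: sp3
C2: sp2
C3: sp2
C4: sp3
C5: sp3
C6: sp3
C7: sp ✓
C8: sp ✓
C9: sp3
C10: sp2
C11: sp2
C7, C8 → 2 sp carbons.

2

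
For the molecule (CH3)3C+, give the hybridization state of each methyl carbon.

sp^3

Each methyl carbon has 4 σ bonds: steric number 4 → sp3.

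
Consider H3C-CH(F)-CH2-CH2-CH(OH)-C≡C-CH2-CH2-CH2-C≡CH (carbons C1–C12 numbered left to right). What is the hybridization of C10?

sp^3

C10 — 4 σ bonds. Steric number 4, so sp3.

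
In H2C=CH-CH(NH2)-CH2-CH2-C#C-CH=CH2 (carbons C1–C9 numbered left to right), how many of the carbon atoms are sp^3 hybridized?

C1: sp2
C2: sp2
C3: sp3 ✓
C4: sp3 ✓
C5: sp3 ✓
C6: sp
C7: sp
C8: sp2
C9: sp2
C3, C4, C5 → 3 sp3 carbons.

3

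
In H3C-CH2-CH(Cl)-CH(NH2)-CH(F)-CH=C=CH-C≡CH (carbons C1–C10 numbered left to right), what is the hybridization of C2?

sp³

C2: 4 σ bonds — 4 electron domains, sp3.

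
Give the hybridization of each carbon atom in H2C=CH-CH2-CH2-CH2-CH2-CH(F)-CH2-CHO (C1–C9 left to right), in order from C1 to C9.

C1 sp2, C2 sp2, C3 sp3, C4 sp3, C5 sp3, C6 sp3, C7 sp3, C8 sp3, C9 sp2

C1 is sp2: 3 σ bonds, plus one π bond, 3 electron-density regions.
C2 has 3 σ bonds, plus one π bond: steric number 3 → sp2.
C3: 4 σ bonds; 4 regions of electron density → sp3.
C4 has 4 σ bonds: steric number 4 → sp3.
C5: 4 σ bonds — 4 electron domains, sp3.
C6 has 4 σ bonds: steric number 4 → sp3.
C7 is sp3: 4 σ bonds, 4 electron-density regions.
C8 carries 4 σ bonds, giving a steric number of 4, so it is sp3.
C9 is sp2: 3 σ bonds, plus one π bond, 3 electron-density regions.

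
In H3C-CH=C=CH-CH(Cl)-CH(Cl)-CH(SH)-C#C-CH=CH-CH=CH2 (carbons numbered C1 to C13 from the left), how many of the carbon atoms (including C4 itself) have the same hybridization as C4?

C4 is sp2 (one π bond).
C1: sp3
C2: sp2 ✓
C3: sp
C4: sp2 ✓
C5: sp3
C6: sp3
C7: sp3
C8: sp
C9: sp
C10: sp2 ✓
C11: sp2 ✓
C12: sp2 ✓
C13: sp2 ✓
6 carbons are sp2.

6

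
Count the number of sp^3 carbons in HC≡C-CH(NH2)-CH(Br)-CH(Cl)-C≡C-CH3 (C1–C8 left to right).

4

C1: sp
C2: sp
C3: sp3 ✓
C4: sp3 ✓
C5: sp3 ✓
C6: sp
C7: sp
C8: sp3 ✓
C3, C4, C5, C8 → 4 sp3 carbons.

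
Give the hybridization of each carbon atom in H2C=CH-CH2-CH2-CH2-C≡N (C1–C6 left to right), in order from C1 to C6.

C1: 3 σ bonds, plus one π bond — 3 electron domains, sp2.
C2 is sp2: 3 σ bonds, plus one π bond, 3 electron-density regions.
C3 has 4 σ bonds: steric number 4 → sp3.
C4 — 4 σ bonds. Steric number 4, so sp3.
C5: 4 σ bonds; 4 regions of electron density → sp3.
C6 (2 σ bonds, plus two π bonds) has steric number 2: sp.

C1 sp2, C2 sp2, C3 sp3, C4 sp3, C5 sp3, C6 sp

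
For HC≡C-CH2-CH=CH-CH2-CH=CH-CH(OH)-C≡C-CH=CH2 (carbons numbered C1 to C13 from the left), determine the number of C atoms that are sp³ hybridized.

C1: sp
C2: sp
C3: sp3 ✓
C4: sp2
C5: sp2
C6: sp3 ✓
C7: sp2
C8: sp2
C9: sp3 ✓
C10: sp
C11: sp
C12: sp2
C13: sp2
C3, C6, C9 → 3 sp3 carbons.

3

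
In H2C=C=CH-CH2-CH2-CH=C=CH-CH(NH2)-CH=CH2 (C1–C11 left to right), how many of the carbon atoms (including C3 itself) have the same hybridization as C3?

C3 is sp2 (one π bond).
C1: sp2 ✓
C2: sp
C3: sp2 ✓
C4: sp3
C5: sp3
C6: sp2 ✓
C7: sp
C8: sp2 ✓
C9: sp3
C10: sp2 ✓
C11: sp2 ✓
6 carbons are sp2.

6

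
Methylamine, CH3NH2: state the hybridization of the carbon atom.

sp^3

The carbon atom: 4 σ bonds; 4 regions of electron density → sp3.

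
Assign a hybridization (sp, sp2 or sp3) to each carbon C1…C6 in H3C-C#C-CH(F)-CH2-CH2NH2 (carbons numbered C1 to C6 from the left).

C1 sp3, C2 sp, C3 sp, C4 sp3, C5 sp3, C6 sp3

C1: 4 σ bonds — 4 electron domains, sp3.
C2 has 2 σ bonds, plus two π bonds: steric number 2 → sp.
C3 (2 σ bonds, plus two π bonds) has steric number 2: sp.
C4 has 4 σ bonds: steric number 4 → sp3.
C5: 4 σ bonds; 4 regions of electron density → sp3.
C6 has 4 σ bonds: steric number 4 → sp3.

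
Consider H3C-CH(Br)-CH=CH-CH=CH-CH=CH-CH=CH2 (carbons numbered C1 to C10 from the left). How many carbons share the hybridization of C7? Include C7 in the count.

C7 is sp2 (one π bond).
C1: sp3
C2: sp3
C3: sp2 ✓
C4: sp2 ✓
C5: sp2 ✓
C6: sp2 ✓
C7: sp2 ✓
C8: sp2 ✓
C9: sp2 ✓
C10: sp2 ✓
8 carbons are sp2.

8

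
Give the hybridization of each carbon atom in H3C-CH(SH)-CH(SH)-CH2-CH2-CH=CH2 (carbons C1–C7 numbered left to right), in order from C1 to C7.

C1 — 4 σ bonds. Steric number 4, so sp3.
C2 is sp3: 4 σ bonds, 4 electron-density regions.
C3 — 4 σ bonds. Steric number 4, so sp3.
C4 is sp3: 4 σ bonds, 4 electron-density regions.
C5: 4 σ bonds; 4 regions of electron density → sp3.
C6 carries 3 σ bonds, plus one π bond, giving a steric number of 3, so it is sp2.
C7 has 3 σ bonds, plus one π bond: steric number 3 → sp2.

C1 sp3, C2 sp3, C3 sp3, C4 sp3, C5 sp3, C6 sp2, C7 sp2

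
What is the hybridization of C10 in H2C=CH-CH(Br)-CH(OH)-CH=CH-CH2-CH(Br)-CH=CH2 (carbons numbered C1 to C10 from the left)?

sp^2

C10: 3 σ bonds, plus one π bond — 3 electron domains, sp2.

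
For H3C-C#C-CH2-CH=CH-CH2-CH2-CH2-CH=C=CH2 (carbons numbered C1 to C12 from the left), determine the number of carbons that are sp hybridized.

3

C1: sp3
C2: sp ✓
C3: sp ✓
C4: sp3
C5: sp2
C6: sp2
C7: sp3
C8: sp3
C9: sp3
C10: sp2
C11: sp ✓
C12: sp2
C2, C3, C11 → 3 sp carbons.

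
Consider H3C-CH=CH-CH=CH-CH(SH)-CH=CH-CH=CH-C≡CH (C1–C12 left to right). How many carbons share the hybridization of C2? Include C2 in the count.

C2 is sp2 (one π bond).
C1: sp3
C2: sp2 ✓
C3: sp2 ✓
C4: sp2 ✓
C5: sp2 ✓
C6: sp3
C7: sp2 ✓
C8: sp2 ✓
C9: sp2 ✓
C10: sp2 ✓
C11: sp
C12: sp
8 carbons are sp2.

8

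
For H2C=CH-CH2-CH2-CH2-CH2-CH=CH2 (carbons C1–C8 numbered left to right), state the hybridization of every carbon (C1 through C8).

C1: 3 σ bonds, plus one π bond — 3 electron domains, sp2.
C2: 3 σ bonds, plus one π bond — 3 electron domains, sp2.
C3 (4 σ bonds) has steric number 4: sp3.
C4: 4 σ bonds — 4 electron domains, sp3.
C5: 4 σ bonds; 4 regions of electron density → sp3.
C6 is sp3: 4 σ bonds, 4 electron-density regions.
C7 (3 σ bonds, plus one π bond) has steric number 3: sp2.
C8: 3 σ bonds, plus one π bond — 3 electron domains, sp2.

C1 sp2, C2 sp2, C3 sp3, C4 sp3, C5 sp3, C6 sp3, C7 sp2, C8 sp2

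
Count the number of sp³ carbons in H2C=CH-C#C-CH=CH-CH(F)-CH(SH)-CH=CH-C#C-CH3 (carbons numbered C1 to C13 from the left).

C1: sp2
C2: sp2
C3: sp
C4: sp
C5: sp2
C6: sp2
C7: sp3 ✓
C8: sp3 ✓
C9: sp2
C10: sp2
C11: sp
C12: sp
C13: sp3 ✓
C7, C8, C13 → 3 sp3 carbons.

3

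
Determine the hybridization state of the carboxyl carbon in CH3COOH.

sp2

The carboxyl carbon has 3 σ bonds, plus one π bond: steric number 3 → sp2.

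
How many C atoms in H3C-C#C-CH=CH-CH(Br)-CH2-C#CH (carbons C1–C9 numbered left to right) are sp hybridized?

4

C1: sp3
C2: sp ✓
C3: sp ✓
C4: sp2
C5: sp2
C6: sp3
C7: sp3
C8: sp ✓
C9: sp ✓
C2, C3, C8, C9 → 4 sp carbons.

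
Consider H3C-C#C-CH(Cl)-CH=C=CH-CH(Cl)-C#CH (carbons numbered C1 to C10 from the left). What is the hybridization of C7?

C7 carries 3 σ bonds, plus one π bond, giving a steric number of 3, so it is sp2.

sp^2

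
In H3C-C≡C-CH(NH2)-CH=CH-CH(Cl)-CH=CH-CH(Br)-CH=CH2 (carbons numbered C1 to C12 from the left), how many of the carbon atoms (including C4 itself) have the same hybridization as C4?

4

C4 is sp3 (only σ bonds).
C1: sp3 ✓
C2: sp
C3: sp
C4: sp3 ✓
C5: sp2
C6: sp2
C7: sp3 ✓
C8: sp2
C9: sp2
C10: sp3 ✓
C11: sp2
C12: sp2
4 carbons are sp3.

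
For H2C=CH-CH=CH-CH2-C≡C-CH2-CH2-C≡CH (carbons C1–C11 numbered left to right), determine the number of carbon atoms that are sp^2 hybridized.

4

C1: sp2 ✓
C2: sp2 ✓
C3: sp2 ✓
C4: sp2 ✓
C5: sp3
C6: sp
C7: sp
C8: sp3
C9: sp3
C10: sp
C11: sp
C1, C2, C3, C4 → 4 sp2 carbons.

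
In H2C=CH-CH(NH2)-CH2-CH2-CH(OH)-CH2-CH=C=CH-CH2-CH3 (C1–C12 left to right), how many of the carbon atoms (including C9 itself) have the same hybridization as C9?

C9 is sp (two π bonds).
C1: sp2
C2: sp2
C3: sp3
C4: sp3
C5: sp3
C6: sp3
C7: sp3
C8: sp2
C9: sp ✓
C10: sp2
C11: sp3
C12: sp3
1 carbon is sp.

1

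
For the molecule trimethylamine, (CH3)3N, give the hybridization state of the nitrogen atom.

sp^3

The nitrogen atom: 3 σ bonds and 1 lone pair — 4 electron domains, sp3.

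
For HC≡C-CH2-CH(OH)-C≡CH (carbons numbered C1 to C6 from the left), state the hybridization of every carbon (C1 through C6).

C1 (2 σ bonds, plus two π bonds) has steric number 2: sp.
C2 carries 2 σ bonds, plus two π bonds, giving a steric number of 2, so it is sp.
C3 is sp3: 4 σ bonds, 4 electron-density regions.
C4 carries 4 σ bonds, giving a steric number of 4, so it is sp3.
C5 carries 2 σ bonds, plus two π bonds, giving a steric number of 2, so it is sp.
C6 has 2 σ bonds, plus two π bonds: steric number 2 → sp.

C1 sp, C2 sp, C3 sp3, C4 sp3, C5 sp, C6 sp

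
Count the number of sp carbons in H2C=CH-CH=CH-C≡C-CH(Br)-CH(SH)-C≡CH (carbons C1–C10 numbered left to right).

4

C1: sp2
C2: sp2
C3: sp2
C4: sp2
C5: sp ✓
C6: sp ✓
C7: sp3
C8: sp3
C9: sp ✓
C10: sp ✓
C5, C6, C9, C10 → 4 sp carbons.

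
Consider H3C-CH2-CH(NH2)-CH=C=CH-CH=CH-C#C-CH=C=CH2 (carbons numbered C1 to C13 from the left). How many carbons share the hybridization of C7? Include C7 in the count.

C7 is sp2 (one π bond).
C1: sp3
C2: sp3
C3: sp3
C4: sp2 ✓
C5: sp
C6: sp2 ✓
C7: sp2 ✓
C8: sp2 ✓
C9: sp
C10: sp
C11: sp2 ✓
C12: sp
C13: sp2 ✓
6 carbons are sp2.

6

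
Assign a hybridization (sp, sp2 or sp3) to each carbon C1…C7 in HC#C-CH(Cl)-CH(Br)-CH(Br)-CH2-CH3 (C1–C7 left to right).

C1: 2 σ bonds, plus two π bonds — 2 electron domains, sp.
C2 has 2 σ bonds, plus two π bonds: steric number 2 → sp.
C3: 4 σ bonds — 4 electron domains, sp3.
C4 is sp3: 4 σ bonds, 4 electron-density regions.
C5 — 4 σ bonds. Steric number 4, so sp3.
C6: 4 σ bonds — 4 electron domains, sp3.
C7 — 4 σ bonds. Steric number 4, so sp3.

C1 sp, C2 sp, C3 sp3, C4 sp3, C5 sp3, C6 sp3, C7 sp3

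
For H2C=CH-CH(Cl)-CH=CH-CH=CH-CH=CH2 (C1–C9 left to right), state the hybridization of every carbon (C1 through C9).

C1: 3 σ bonds, plus one π bond — 3 electron domains, sp2.
C2: 3 σ bonds, plus one π bond; 3 regions of electron density → sp2.
C3 carries 4 σ bonds, giving a steric number of 4, so it is sp3.
C4 is sp2: 3 σ bonds, plus one π bond, 3 electron-density regions.
C5 (3 σ bonds, plus one π bond) has steric number 3: sp2.
C6 is sp2: 3 σ bonds, plus one π bond, 3 electron-density regions.
C7: 3 σ bonds, plus one π bond; 3 regions of electron density → sp2.
C8 is sp2: 3 σ bonds, plus one π bond, 3 electron-density regions.
C9 is sp2: 3 σ bonds, plus one π bond, 3 electron-density regions.

C1 sp2, C2 sp2, C3 sp3, C4 sp2, C5 sp2, C6 sp2, C7 sp2, C8 sp2, C9 sp2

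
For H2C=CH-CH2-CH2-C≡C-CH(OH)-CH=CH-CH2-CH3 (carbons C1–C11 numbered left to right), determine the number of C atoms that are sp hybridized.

C1: sp2
C2: sp2
C3: sp3
C4: sp3
C5: sp ✓
C6: sp ✓
C7: sp3
C8: sp2
C9: sp2
C10: sp3
C11: sp3
C5, C6 → 2 sp carbons.

2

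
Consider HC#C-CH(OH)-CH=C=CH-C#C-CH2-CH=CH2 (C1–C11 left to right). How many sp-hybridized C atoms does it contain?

C1: sp ✓
C2: sp ✓
C3: sp3
C4: sp2
C5: sp ✓
C6: sp2
C7: sp ✓
C8: sp ✓
C9: sp3
C10: sp2
C11: sp2
C1, C2, C5, C7, C8 → 5 sp carbons.

5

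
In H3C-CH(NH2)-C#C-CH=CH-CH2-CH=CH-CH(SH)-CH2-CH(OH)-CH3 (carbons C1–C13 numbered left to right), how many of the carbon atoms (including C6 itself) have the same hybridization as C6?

4

C6 is sp2 (one π bond).
C1: sp3
C2: sp3
C3: sp
C4: sp
C5: sp2 ✓
C6: sp2 ✓
C7: sp3
C8: sp2 ✓
C9: sp2 ✓
C10: sp3
C11: sp3
C12: sp3
C13: sp3
4 carbons are sp2.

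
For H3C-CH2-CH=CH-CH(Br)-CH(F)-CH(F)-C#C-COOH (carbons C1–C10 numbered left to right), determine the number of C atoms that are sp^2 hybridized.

3

C1: sp3
C2: sp3
C3: sp2 ✓
C4: sp2 ✓
C5: sp3
C6: sp3
C7: sp3
C8: sp
C9: sp
C10: sp2 ✓
C3, C4, C10 → 3 sp2 carbons.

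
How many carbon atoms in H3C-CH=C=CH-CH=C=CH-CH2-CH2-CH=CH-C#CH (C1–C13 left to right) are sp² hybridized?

6

C1: sp3
C2: sp2 ✓
C3: sp
C4: sp2 ✓
C5: sp2 ✓
C6: sp
C7: sp2 ✓
C8: sp3
C9: sp3
C10: sp2 ✓
C11: sp2 ✓
C12: sp
C13: sp
C2, C4, C5, C7, C10, C11 → 6 sp2 carbons.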